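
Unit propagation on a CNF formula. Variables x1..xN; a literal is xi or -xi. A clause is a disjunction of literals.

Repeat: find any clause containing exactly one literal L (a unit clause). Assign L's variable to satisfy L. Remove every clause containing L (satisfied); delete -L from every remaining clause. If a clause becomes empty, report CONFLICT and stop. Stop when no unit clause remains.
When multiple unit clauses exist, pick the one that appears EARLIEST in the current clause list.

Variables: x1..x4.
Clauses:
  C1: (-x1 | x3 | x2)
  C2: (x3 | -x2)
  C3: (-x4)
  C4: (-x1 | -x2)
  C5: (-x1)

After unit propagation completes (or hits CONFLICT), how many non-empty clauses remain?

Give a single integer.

unit clause [-4] forces x4=F; simplify:
  satisfied 1 clause(s); 4 remain; assigned so far: [4]
unit clause [-1] forces x1=F; simplify:
  satisfied 3 clause(s); 1 remain; assigned so far: [1, 4]

Answer: 1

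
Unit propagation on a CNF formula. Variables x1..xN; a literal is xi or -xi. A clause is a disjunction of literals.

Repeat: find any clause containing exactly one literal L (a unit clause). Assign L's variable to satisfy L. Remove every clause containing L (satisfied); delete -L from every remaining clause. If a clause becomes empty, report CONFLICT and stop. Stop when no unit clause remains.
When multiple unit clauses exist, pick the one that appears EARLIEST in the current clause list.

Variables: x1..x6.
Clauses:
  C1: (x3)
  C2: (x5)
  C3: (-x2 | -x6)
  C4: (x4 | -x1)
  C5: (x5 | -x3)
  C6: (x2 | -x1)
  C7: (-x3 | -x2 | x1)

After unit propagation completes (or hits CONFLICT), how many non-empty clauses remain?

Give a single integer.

Answer: 4

Derivation:
unit clause [3] forces x3=T; simplify:
  drop -3 from [5, -3] -> [5]
  drop -3 from [-3, -2, 1] -> [-2, 1]
  satisfied 1 clause(s); 6 remain; assigned so far: [3]
unit clause [5] forces x5=T; simplify:
  satisfied 2 clause(s); 4 remain; assigned so far: [3, 5]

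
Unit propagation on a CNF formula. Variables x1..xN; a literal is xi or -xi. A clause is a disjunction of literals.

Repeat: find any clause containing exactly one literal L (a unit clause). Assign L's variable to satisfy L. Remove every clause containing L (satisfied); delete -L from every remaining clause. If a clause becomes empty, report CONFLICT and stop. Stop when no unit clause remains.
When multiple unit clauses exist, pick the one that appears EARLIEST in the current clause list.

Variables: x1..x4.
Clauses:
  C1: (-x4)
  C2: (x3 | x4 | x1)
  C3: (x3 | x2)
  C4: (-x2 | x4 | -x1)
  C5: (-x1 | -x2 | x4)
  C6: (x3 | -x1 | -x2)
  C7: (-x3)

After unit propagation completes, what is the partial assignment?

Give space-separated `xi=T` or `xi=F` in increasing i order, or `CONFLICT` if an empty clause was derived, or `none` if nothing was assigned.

Answer: CONFLICT

Derivation:
unit clause [-4] forces x4=F; simplify:
  drop 4 from [3, 4, 1] -> [3, 1]
  drop 4 from [-2, 4, -1] -> [-2, -1]
  drop 4 from [-1, -2, 4] -> [-1, -2]
  satisfied 1 clause(s); 6 remain; assigned so far: [4]
unit clause [-3] forces x3=F; simplify:
  drop 3 from [3, 1] -> [1]
  drop 3 from [3, 2] -> [2]
  drop 3 from [3, -1, -2] -> [-1, -2]
  satisfied 1 clause(s); 5 remain; assigned so far: [3, 4]
unit clause [1] forces x1=T; simplify:
  drop -1 from [-2, -1] -> [-2]
  drop -1 from [-1, -2] -> [-2]
  drop -1 from [-1, -2] -> [-2]
  satisfied 1 clause(s); 4 remain; assigned so far: [1, 3, 4]
unit clause [2] forces x2=T; simplify:
  drop -2 from [-2] -> [] (empty!)
  drop -2 from [-2] -> [] (empty!)
  drop -2 from [-2] -> [] (empty!)
  satisfied 1 clause(s); 3 remain; assigned so far: [1, 2, 3, 4]
CONFLICT (empty clause)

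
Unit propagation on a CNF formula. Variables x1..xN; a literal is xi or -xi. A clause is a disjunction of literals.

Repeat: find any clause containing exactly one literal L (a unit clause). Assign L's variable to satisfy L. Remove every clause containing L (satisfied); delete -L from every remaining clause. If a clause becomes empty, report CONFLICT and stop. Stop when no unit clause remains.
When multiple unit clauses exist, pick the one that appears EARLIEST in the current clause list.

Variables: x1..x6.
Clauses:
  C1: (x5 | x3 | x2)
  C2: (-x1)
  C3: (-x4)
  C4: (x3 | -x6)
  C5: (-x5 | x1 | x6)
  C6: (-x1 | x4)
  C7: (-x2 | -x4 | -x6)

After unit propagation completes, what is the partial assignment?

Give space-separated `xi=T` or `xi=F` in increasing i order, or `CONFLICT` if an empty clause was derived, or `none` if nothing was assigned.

Answer: x1=F x4=F

Derivation:
unit clause [-1] forces x1=F; simplify:
  drop 1 from [-5, 1, 6] -> [-5, 6]
  satisfied 2 clause(s); 5 remain; assigned so far: [1]
unit clause [-4] forces x4=F; simplify:
  satisfied 2 clause(s); 3 remain; assigned so far: [1, 4]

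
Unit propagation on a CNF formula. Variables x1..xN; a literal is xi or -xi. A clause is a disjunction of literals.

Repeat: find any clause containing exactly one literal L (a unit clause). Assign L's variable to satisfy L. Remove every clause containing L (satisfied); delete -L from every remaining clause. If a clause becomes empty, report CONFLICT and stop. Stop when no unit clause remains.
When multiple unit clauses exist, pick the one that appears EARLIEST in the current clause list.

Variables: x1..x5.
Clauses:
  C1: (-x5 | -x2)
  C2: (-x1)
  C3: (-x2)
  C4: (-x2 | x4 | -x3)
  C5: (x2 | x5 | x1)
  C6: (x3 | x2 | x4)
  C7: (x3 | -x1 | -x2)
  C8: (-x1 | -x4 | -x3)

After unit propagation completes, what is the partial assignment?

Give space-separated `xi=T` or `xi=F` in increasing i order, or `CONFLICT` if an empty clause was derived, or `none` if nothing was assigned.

unit clause [-1] forces x1=F; simplify:
  drop 1 from [2, 5, 1] -> [2, 5]
  satisfied 3 clause(s); 5 remain; assigned so far: [1]
unit clause [-2] forces x2=F; simplify:
  drop 2 from [2, 5] -> [5]
  drop 2 from [3, 2, 4] -> [3, 4]
  satisfied 3 clause(s); 2 remain; assigned so far: [1, 2]
unit clause [5] forces x5=T; simplify:
  satisfied 1 clause(s); 1 remain; assigned so far: [1, 2, 5]

Answer: x1=F x2=F x5=T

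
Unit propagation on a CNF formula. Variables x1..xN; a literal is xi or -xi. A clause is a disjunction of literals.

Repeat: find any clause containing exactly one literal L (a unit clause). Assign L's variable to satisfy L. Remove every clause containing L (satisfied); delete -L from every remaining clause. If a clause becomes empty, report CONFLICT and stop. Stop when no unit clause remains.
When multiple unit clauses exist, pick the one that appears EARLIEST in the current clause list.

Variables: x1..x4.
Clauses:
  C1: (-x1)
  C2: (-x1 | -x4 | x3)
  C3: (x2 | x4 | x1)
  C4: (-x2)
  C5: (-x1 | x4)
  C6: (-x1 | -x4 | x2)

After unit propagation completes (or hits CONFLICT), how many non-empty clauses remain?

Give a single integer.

Answer: 0

Derivation:
unit clause [-1] forces x1=F; simplify:
  drop 1 from [2, 4, 1] -> [2, 4]
  satisfied 4 clause(s); 2 remain; assigned so far: [1]
unit clause [-2] forces x2=F; simplify:
  drop 2 from [2, 4] -> [4]
  satisfied 1 clause(s); 1 remain; assigned so far: [1, 2]
unit clause [4] forces x4=T; simplify:
  satisfied 1 clause(s); 0 remain; assigned so far: [1, 2, 4]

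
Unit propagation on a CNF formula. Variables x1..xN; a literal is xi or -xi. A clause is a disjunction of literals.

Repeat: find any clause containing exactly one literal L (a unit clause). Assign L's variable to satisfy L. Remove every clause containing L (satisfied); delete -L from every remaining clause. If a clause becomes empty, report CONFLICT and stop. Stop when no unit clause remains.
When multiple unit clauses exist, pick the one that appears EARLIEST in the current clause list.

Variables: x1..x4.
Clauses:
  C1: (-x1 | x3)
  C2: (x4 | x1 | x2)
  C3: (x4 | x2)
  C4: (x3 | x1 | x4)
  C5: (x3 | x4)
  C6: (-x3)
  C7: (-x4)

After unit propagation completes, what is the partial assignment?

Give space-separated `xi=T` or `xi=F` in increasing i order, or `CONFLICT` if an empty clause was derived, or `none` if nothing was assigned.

Answer: CONFLICT

Derivation:
unit clause [-3] forces x3=F; simplify:
  drop 3 from [-1, 3] -> [-1]
  drop 3 from [3, 1, 4] -> [1, 4]
  drop 3 from [3, 4] -> [4]
  satisfied 1 clause(s); 6 remain; assigned so far: [3]
unit clause [-1] forces x1=F; simplify:
  drop 1 from [4, 1, 2] -> [4, 2]
  drop 1 from [1, 4] -> [4]
  satisfied 1 clause(s); 5 remain; assigned so far: [1, 3]
unit clause [4] forces x4=T; simplify:
  drop -4 from [-4] -> [] (empty!)
  satisfied 4 clause(s); 1 remain; assigned so far: [1, 3, 4]
CONFLICT (empty clause)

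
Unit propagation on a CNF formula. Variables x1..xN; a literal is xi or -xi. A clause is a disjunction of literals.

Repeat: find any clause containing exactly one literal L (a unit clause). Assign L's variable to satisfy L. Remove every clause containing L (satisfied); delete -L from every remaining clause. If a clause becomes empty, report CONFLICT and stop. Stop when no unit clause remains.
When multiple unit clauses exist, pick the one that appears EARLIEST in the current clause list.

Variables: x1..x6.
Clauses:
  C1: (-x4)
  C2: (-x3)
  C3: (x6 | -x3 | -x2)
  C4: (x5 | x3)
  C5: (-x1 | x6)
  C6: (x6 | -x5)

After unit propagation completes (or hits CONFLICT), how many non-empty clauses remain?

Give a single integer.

unit clause [-4] forces x4=F; simplify:
  satisfied 1 clause(s); 5 remain; assigned so far: [4]
unit clause [-3] forces x3=F; simplify:
  drop 3 from [5, 3] -> [5]
  satisfied 2 clause(s); 3 remain; assigned so far: [3, 4]
unit clause [5] forces x5=T; simplify:
  drop -5 from [6, -5] -> [6]
  satisfied 1 clause(s); 2 remain; assigned so far: [3, 4, 5]
unit clause [6] forces x6=T; simplify:
  satisfied 2 clause(s); 0 remain; assigned so far: [3, 4, 5, 6]

Answer: 0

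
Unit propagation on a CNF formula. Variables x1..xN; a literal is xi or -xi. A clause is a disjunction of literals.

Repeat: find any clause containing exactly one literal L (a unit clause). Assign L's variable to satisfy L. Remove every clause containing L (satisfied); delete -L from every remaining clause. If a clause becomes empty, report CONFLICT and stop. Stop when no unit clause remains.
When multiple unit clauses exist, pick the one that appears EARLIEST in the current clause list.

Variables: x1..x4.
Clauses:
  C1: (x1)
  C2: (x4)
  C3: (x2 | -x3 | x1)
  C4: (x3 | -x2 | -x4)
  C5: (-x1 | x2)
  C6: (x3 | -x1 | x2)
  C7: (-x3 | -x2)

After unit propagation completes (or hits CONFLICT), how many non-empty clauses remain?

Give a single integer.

Answer: 0

Derivation:
unit clause [1] forces x1=T; simplify:
  drop -1 from [-1, 2] -> [2]
  drop -1 from [3, -1, 2] -> [3, 2]
  satisfied 2 clause(s); 5 remain; assigned so far: [1]
unit clause [4] forces x4=T; simplify:
  drop -4 from [3, -2, -4] -> [3, -2]
  satisfied 1 clause(s); 4 remain; assigned so far: [1, 4]
unit clause [2] forces x2=T; simplify:
  drop -2 from [3, -2] -> [3]
  drop -2 from [-3, -2] -> [-3]
  satisfied 2 clause(s); 2 remain; assigned so far: [1, 2, 4]
unit clause [3] forces x3=T; simplify:
  drop -3 from [-3] -> [] (empty!)
  satisfied 1 clause(s); 1 remain; assigned so far: [1, 2, 3, 4]
CONFLICT (empty clause)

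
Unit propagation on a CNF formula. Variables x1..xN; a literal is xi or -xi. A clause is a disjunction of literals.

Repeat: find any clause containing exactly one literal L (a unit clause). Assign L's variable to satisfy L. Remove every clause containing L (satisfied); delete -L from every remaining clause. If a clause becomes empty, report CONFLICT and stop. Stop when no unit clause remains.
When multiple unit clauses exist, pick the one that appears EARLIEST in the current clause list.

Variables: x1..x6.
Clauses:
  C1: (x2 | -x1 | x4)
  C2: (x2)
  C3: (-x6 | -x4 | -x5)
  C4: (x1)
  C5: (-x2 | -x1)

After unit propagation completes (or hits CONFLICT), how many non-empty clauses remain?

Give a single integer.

Answer: 1

Derivation:
unit clause [2] forces x2=T; simplify:
  drop -2 from [-2, -1] -> [-1]
  satisfied 2 clause(s); 3 remain; assigned so far: [2]
unit clause [1] forces x1=T; simplify:
  drop -1 from [-1] -> [] (empty!)
  satisfied 1 clause(s); 2 remain; assigned so far: [1, 2]
CONFLICT (empty clause)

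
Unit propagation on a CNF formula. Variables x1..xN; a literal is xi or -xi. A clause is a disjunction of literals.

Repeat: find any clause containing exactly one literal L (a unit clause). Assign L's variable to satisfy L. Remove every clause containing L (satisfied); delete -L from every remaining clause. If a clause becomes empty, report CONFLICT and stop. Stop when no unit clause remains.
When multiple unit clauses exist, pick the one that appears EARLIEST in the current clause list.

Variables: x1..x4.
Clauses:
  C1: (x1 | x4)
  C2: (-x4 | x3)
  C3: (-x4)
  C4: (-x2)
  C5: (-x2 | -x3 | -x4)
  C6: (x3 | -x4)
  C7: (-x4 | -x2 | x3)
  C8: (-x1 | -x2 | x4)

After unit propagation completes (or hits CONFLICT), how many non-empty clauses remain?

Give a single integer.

unit clause [-4] forces x4=F; simplify:
  drop 4 from [1, 4] -> [1]
  drop 4 from [-1, -2, 4] -> [-1, -2]
  satisfied 5 clause(s); 3 remain; assigned so far: [4]
unit clause [1] forces x1=T; simplify:
  drop -1 from [-1, -2] -> [-2]
  satisfied 1 clause(s); 2 remain; assigned so far: [1, 4]
unit clause [-2] forces x2=F; simplify:
  satisfied 2 clause(s); 0 remain; assigned so far: [1, 2, 4]

Answer: 0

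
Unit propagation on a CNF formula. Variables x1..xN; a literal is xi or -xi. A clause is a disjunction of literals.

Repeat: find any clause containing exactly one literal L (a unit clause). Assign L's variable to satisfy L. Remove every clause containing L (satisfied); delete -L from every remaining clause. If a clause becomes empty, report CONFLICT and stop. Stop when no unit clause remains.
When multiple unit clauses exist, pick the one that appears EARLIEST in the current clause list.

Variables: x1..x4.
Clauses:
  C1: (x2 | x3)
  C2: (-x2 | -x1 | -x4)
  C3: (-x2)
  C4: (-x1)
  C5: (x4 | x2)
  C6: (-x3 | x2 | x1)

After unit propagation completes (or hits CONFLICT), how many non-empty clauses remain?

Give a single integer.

Answer: 1

Derivation:
unit clause [-2] forces x2=F; simplify:
  drop 2 from [2, 3] -> [3]
  drop 2 from [4, 2] -> [4]
  drop 2 from [-3, 2, 1] -> [-3, 1]
  satisfied 2 clause(s); 4 remain; assigned so far: [2]
unit clause [3] forces x3=T; simplify:
  drop -3 from [-3, 1] -> [1]
  satisfied 1 clause(s); 3 remain; assigned so far: [2, 3]
unit clause [-1] forces x1=F; simplify:
  drop 1 from [1] -> [] (empty!)
  satisfied 1 clause(s); 2 remain; assigned so far: [1, 2, 3]
CONFLICT (empty clause)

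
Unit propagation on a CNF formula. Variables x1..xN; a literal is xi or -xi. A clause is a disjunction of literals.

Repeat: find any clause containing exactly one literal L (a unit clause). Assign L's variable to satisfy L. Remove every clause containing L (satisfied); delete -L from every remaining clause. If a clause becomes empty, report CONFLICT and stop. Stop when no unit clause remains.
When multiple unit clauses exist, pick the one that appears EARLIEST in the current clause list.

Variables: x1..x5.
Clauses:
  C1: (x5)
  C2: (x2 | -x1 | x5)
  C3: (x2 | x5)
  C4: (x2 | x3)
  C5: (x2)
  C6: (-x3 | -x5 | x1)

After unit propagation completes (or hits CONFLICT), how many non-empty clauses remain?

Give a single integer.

unit clause [5] forces x5=T; simplify:
  drop -5 from [-3, -5, 1] -> [-3, 1]
  satisfied 3 clause(s); 3 remain; assigned so far: [5]
unit clause [2] forces x2=T; simplify:
  satisfied 2 clause(s); 1 remain; assigned so far: [2, 5]

Answer: 1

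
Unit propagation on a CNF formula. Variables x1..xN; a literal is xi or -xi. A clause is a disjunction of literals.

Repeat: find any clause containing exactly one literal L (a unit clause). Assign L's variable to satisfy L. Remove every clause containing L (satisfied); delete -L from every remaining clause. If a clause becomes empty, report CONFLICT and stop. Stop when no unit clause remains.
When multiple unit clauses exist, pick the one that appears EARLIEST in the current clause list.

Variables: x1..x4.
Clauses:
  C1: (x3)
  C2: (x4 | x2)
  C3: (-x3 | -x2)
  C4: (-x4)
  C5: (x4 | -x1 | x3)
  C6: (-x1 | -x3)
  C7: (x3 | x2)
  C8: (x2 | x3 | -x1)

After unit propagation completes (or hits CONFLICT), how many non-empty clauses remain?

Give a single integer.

Answer: 1

Derivation:
unit clause [3] forces x3=T; simplify:
  drop -3 from [-3, -2] -> [-2]
  drop -3 from [-1, -3] -> [-1]
  satisfied 4 clause(s); 4 remain; assigned so far: [3]
unit clause [-2] forces x2=F; simplify:
  drop 2 from [4, 2] -> [4]
  satisfied 1 clause(s); 3 remain; assigned so far: [2, 3]
unit clause [4] forces x4=T; simplify:
  drop -4 from [-4] -> [] (empty!)
  satisfied 1 clause(s); 2 remain; assigned so far: [2, 3, 4]
CONFLICT (empty clause)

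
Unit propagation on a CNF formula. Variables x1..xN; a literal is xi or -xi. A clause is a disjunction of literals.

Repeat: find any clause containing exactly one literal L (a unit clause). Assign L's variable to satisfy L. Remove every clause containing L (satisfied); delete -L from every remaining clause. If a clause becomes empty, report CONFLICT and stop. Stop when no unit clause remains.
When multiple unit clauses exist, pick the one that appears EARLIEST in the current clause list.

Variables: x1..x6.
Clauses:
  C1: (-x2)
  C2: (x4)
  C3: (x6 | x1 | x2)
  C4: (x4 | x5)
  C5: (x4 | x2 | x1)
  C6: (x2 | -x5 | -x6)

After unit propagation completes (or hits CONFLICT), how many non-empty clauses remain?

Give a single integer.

unit clause [-2] forces x2=F; simplify:
  drop 2 from [6, 1, 2] -> [6, 1]
  drop 2 from [4, 2, 1] -> [4, 1]
  drop 2 from [2, -5, -6] -> [-5, -6]
  satisfied 1 clause(s); 5 remain; assigned so far: [2]
unit clause [4] forces x4=T; simplify:
  satisfied 3 clause(s); 2 remain; assigned so far: [2, 4]

Answer: 2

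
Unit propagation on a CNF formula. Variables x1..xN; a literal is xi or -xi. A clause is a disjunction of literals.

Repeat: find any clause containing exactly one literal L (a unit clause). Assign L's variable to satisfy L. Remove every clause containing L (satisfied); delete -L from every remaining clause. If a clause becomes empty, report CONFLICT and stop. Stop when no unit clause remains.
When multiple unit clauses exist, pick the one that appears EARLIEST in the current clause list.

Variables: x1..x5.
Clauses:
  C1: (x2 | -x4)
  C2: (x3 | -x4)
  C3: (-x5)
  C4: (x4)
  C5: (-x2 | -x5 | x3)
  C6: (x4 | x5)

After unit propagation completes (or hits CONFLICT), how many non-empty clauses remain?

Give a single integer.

Answer: 0

Derivation:
unit clause [-5] forces x5=F; simplify:
  drop 5 from [4, 5] -> [4]
  satisfied 2 clause(s); 4 remain; assigned so far: [5]
unit clause [4] forces x4=T; simplify:
  drop -4 from [2, -4] -> [2]
  drop -4 from [3, -4] -> [3]
  satisfied 2 clause(s); 2 remain; assigned so far: [4, 5]
unit clause [2] forces x2=T; simplify:
  satisfied 1 clause(s); 1 remain; assigned so far: [2, 4, 5]
unit clause [3] forces x3=T; simplify:
  satisfied 1 clause(s); 0 remain; assigned so far: [2, 3, 4, 5]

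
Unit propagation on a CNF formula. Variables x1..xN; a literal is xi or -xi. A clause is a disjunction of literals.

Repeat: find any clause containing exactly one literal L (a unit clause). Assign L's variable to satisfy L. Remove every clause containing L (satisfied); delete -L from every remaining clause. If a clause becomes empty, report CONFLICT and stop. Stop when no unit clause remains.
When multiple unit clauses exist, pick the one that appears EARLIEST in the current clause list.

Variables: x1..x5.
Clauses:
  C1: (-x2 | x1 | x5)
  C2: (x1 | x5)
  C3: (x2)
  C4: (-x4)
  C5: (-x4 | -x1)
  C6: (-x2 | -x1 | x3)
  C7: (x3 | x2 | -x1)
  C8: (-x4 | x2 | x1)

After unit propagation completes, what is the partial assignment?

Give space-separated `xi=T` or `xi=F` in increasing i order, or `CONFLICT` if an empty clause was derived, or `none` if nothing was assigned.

Answer: x2=T x4=F

Derivation:
unit clause [2] forces x2=T; simplify:
  drop -2 from [-2, 1, 5] -> [1, 5]
  drop -2 from [-2, -1, 3] -> [-1, 3]
  satisfied 3 clause(s); 5 remain; assigned so far: [2]
unit clause [-4] forces x4=F; simplify:
  satisfied 2 clause(s); 3 remain; assigned so far: [2, 4]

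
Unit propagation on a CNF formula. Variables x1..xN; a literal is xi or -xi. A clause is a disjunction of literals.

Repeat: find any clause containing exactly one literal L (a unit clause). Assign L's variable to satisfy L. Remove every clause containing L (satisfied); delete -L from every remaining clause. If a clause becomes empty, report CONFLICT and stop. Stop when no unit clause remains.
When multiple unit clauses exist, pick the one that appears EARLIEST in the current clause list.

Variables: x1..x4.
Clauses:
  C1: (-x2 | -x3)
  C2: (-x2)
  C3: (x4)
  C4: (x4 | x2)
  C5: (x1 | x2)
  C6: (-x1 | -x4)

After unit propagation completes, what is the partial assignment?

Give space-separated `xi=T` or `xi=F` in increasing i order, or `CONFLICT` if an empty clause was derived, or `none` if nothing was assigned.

unit clause [-2] forces x2=F; simplify:
  drop 2 from [4, 2] -> [4]
  drop 2 from [1, 2] -> [1]
  satisfied 2 clause(s); 4 remain; assigned so far: [2]
unit clause [4] forces x4=T; simplify:
  drop -4 from [-1, -4] -> [-1]
  satisfied 2 clause(s); 2 remain; assigned so far: [2, 4]
unit clause [1] forces x1=T; simplify:
  drop -1 from [-1] -> [] (empty!)
  satisfied 1 clause(s); 1 remain; assigned so far: [1, 2, 4]
CONFLICT (empty clause)

Answer: CONFLICT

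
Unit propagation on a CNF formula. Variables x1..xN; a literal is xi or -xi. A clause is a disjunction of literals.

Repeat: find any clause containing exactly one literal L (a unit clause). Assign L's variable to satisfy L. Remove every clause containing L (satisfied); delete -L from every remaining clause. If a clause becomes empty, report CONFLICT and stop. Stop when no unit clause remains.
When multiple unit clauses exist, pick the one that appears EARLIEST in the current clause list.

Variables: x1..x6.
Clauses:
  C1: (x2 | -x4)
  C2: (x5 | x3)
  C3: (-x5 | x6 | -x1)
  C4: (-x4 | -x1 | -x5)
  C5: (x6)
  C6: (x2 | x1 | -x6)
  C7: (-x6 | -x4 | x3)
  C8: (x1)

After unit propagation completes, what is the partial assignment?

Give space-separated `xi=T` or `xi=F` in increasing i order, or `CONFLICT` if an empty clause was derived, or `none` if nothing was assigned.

Answer: x1=T x6=T

Derivation:
unit clause [6] forces x6=T; simplify:
  drop -6 from [2, 1, -6] -> [2, 1]
  drop -6 from [-6, -4, 3] -> [-4, 3]
  satisfied 2 clause(s); 6 remain; assigned so far: [6]
unit clause [1] forces x1=T; simplify:
  drop -1 from [-4, -1, -5] -> [-4, -5]
  satisfied 2 clause(s); 4 remain; assigned so far: [1, 6]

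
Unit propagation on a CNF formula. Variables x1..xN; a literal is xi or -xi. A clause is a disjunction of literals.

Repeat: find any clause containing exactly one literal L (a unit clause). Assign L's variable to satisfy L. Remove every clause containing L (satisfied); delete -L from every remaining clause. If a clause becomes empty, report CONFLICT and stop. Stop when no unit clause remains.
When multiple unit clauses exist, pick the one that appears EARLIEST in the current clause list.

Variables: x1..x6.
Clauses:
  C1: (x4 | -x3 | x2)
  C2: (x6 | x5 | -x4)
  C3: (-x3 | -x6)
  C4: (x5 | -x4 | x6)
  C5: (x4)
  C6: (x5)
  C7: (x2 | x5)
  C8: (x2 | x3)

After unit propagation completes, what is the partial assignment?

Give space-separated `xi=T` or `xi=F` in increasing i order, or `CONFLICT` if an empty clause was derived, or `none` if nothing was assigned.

Answer: x4=T x5=T

Derivation:
unit clause [4] forces x4=T; simplify:
  drop -4 from [6, 5, -4] -> [6, 5]
  drop -4 from [5, -4, 6] -> [5, 6]
  satisfied 2 clause(s); 6 remain; assigned so far: [4]
unit clause [5] forces x5=T; simplify:
  satisfied 4 clause(s); 2 remain; assigned so far: [4, 5]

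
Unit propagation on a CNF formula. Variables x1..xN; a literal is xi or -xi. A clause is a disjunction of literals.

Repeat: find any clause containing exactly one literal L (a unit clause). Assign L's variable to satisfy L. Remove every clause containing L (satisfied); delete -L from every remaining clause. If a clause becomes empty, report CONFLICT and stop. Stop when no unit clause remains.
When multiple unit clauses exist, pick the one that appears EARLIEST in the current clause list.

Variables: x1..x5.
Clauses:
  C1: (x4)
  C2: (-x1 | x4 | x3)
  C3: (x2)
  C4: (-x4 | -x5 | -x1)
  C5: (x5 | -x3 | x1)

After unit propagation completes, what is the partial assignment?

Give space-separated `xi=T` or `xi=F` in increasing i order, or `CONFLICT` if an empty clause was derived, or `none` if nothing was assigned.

Answer: x2=T x4=T

Derivation:
unit clause [4] forces x4=T; simplify:
  drop -4 from [-4, -5, -1] -> [-5, -1]
  satisfied 2 clause(s); 3 remain; assigned so far: [4]
unit clause [2] forces x2=T; simplify:
  satisfied 1 clause(s); 2 remain; assigned so far: [2, 4]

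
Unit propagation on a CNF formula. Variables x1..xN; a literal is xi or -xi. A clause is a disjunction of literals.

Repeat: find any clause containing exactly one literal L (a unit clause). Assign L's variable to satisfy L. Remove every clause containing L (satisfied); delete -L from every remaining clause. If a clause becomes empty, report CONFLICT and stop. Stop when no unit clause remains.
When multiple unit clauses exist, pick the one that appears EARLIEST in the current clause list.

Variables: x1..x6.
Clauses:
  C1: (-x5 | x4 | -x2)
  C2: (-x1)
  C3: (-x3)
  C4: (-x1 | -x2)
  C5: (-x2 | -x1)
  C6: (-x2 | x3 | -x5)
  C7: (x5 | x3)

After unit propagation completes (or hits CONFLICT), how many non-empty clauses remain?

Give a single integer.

Answer: 0

Derivation:
unit clause [-1] forces x1=F; simplify:
  satisfied 3 clause(s); 4 remain; assigned so far: [1]
unit clause [-3] forces x3=F; simplify:
  drop 3 from [-2, 3, -5] -> [-2, -5]
  drop 3 from [5, 3] -> [5]
  satisfied 1 clause(s); 3 remain; assigned so far: [1, 3]
unit clause [5] forces x5=T; simplify:
  drop -5 from [-5, 4, -2] -> [4, -2]
  drop -5 from [-2, -5] -> [-2]
  satisfied 1 clause(s); 2 remain; assigned so far: [1, 3, 5]
unit clause [-2] forces x2=F; simplify:
  satisfied 2 clause(s); 0 remain; assigned so far: [1, 2, 3, 5]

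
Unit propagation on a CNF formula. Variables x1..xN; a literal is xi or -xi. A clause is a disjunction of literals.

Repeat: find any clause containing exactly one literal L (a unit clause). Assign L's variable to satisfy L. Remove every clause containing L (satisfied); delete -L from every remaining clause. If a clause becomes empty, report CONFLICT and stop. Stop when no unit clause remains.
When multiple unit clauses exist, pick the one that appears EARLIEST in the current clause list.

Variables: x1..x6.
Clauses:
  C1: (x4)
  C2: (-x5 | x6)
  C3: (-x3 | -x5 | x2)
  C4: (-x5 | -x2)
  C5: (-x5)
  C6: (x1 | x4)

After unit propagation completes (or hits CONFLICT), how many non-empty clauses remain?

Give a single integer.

Answer: 0

Derivation:
unit clause [4] forces x4=T; simplify:
  satisfied 2 clause(s); 4 remain; assigned so far: [4]
unit clause [-5] forces x5=F; simplify:
  satisfied 4 clause(s); 0 remain; assigned so far: [4, 5]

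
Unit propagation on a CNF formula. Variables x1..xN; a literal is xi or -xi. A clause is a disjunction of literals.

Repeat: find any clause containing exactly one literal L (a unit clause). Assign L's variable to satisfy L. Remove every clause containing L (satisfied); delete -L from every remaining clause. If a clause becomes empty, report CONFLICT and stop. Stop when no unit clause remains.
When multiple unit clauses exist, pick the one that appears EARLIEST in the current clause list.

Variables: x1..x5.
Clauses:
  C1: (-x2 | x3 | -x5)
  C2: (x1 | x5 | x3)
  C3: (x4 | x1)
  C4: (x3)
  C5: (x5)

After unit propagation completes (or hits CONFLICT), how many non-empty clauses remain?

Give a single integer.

unit clause [3] forces x3=T; simplify:
  satisfied 3 clause(s); 2 remain; assigned so far: [3]
unit clause [5] forces x5=T; simplify:
  satisfied 1 clause(s); 1 remain; assigned so far: [3, 5]

Answer: 1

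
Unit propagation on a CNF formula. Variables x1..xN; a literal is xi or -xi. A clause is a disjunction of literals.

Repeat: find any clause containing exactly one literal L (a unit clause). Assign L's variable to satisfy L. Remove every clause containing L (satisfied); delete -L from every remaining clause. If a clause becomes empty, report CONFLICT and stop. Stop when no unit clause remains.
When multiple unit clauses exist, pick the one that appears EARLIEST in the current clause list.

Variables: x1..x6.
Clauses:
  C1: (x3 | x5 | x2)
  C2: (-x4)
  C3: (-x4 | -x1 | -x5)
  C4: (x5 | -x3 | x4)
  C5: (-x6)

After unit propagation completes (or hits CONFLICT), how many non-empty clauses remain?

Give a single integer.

Answer: 2

Derivation:
unit clause [-4] forces x4=F; simplify:
  drop 4 from [5, -3, 4] -> [5, -3]
  satisfied 2 clause(s); 3 remain; assigned so far: [4]
unit clause [-6] forces x6=F; simplify:
  satisfied 1 clause(s); 2 remain; assigned so far: [4, 6]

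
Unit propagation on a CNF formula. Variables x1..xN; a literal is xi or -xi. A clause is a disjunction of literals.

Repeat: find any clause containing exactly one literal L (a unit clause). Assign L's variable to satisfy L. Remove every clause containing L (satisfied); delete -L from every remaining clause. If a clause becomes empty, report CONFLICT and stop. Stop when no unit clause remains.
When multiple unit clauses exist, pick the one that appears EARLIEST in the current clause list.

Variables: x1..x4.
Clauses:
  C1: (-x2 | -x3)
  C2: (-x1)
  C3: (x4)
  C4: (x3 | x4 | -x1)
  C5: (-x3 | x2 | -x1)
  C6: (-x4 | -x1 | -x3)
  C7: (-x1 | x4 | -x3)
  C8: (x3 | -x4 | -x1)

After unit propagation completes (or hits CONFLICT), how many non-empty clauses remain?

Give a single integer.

unit clause [-1] forces x1=F; simplify:
  satisfied 6 clause(s); 2 remain; assigned so far: [1]
unit clause [4] forces x4=T; simplify:
  satisfied 1 clause(s); 1 remain; assigned so far: [1, 4]

Answer: 1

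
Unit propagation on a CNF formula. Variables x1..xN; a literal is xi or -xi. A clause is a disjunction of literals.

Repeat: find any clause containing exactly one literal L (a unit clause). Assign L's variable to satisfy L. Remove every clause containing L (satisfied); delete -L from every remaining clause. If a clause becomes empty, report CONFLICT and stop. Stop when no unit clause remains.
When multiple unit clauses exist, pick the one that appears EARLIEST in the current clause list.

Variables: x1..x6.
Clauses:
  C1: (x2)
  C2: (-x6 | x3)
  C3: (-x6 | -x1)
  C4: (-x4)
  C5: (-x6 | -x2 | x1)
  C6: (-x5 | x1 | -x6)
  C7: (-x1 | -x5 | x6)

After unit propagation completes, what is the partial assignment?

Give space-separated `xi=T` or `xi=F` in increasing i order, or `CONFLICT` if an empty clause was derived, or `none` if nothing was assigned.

Answer: x2=T x4=F

Derivation:
unit clause [2] forces x2=T; simplify:
  drop -2 from [-6, -2, 1] -> [-6, 1]
  satisfied 1 clause(s); 6 remain; assigned so far: [2]
unit clause [-4] forces x4=F; simplify:
  satisfied 1 clause(s); 5 remain; assigned so far: [2, 4]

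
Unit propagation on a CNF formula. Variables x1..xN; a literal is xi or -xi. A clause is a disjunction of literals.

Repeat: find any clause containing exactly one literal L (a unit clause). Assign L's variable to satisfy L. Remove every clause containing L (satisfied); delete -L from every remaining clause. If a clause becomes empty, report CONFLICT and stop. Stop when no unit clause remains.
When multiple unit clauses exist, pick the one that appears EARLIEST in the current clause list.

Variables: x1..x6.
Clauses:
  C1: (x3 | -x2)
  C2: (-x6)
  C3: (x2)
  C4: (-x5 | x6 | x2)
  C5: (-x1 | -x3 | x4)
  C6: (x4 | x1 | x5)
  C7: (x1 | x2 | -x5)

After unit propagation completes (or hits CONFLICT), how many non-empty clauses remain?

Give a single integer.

Answer: 2

Derivation:
unit clause [-6] forces x6=F; simplify:
  drop 6 from [-5, 6, 2] -> [-5, 2]
  satisfied 1 clause(s); 6 remain; assigned so far: [6]
unit clause [2] forces x2=T; simplify:
  drop -2 from [3, -2] -> [3]
  satisfied 3 clause(s); 3 remain; assigned so far: [2, 6]
unit clause [3] forces x3=T; simplify:
  drop -3 from [-1, -3, 4] -> [-1, 4]
  satisfied 1 clause(s); 2 remain; assigned so far: [2, 3, 6]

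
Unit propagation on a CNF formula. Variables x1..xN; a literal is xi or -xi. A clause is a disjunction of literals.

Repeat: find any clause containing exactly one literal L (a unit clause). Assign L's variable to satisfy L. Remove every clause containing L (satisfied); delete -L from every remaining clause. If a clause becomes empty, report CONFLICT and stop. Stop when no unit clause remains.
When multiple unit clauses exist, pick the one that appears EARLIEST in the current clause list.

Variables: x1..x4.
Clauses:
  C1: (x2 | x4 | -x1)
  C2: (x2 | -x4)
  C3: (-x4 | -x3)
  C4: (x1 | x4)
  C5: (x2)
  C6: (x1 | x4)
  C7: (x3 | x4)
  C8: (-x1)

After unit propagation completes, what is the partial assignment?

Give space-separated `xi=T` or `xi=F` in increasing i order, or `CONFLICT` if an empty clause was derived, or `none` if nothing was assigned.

Answer: x1=F x2=T x3=F x4=T

Derivation:
unit clause [2] forces x2=T; simplify:
  satisfied 3 clause(s); 5 remain; assigned so far: [2]
unit clause [-1] forces x1=F; simplify:
  drop 1 from [1, 4] -> [4]
  drop 1 from [1, 4] -> [4]
  satisfied 1 clause(s); 4 remain; assigned so far: [1, 2]
unit clause [4] forces x4=T; simplify:
  drop -4 from [-4, -3] -> [-3]
  satisfied 3 clause(s); 1 remain; assigned so far: [1, 2, 4]
unit clause [-3] forces x3=F; simplify:
  satisfied 1 clause(s); 0 remain; assigned so far: [1, 2, 3, 4]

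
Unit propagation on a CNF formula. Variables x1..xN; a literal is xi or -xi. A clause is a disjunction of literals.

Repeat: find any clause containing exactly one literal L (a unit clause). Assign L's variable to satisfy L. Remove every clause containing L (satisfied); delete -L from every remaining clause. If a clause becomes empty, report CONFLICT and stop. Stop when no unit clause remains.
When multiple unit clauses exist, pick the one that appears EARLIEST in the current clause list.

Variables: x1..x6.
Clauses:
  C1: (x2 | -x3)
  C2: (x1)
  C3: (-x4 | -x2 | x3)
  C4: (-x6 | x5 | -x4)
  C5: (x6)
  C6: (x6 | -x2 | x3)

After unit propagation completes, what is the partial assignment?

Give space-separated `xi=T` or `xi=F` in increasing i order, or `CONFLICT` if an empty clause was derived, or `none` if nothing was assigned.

Answer: x1=T x6=T

Derivation:
unit clause [1] forces x1=T; simplify:
  satisfied 1 clause(s); 5 remain; assigned so far: [1]
unit clause [6] forces x6=T; simplify:
  drop -6 from [-6, 5, -4] -> [5, -4]
  satisfied 2 clause(s); 3 remain; assigned so far: [1, 6]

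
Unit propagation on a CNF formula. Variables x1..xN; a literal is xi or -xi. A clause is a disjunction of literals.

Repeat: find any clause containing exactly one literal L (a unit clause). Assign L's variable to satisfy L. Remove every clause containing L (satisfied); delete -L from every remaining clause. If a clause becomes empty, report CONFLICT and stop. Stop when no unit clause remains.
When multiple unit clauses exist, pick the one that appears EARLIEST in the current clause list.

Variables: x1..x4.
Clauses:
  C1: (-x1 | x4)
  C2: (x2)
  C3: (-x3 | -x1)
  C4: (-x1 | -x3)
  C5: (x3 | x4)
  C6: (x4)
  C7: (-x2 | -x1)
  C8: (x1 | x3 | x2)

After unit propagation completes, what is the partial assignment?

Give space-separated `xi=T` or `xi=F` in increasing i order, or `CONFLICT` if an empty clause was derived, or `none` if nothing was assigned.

unit clause [2] forces x2=T; simplify:
  drop -2 from [-2, -1] -> [-1]
  satisfied 2 clause(s); 6 remain; assigned so far: [2]
unit clause [4] forces x4=T; simplify:
  satisfied 3 clause(s); 3 remain; assigned so far: [2, 4]
unit clause [-1] forces x1=F; simplify:
  satisfied 3 clause(s); 0 remain; assigned so far: [1, 2, 4]

Answer: x1=F x2=T x4=T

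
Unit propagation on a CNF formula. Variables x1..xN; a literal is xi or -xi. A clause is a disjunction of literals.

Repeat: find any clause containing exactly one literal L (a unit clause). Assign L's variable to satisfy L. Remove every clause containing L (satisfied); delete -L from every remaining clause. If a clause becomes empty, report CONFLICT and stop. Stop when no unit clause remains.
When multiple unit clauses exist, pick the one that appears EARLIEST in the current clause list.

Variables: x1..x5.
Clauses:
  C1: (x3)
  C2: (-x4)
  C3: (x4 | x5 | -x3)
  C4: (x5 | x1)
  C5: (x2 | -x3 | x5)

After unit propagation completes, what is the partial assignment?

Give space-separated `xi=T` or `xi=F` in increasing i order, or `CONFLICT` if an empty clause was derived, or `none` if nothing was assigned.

unit clause [3] forces x3=T; simplify:
  drop -3 from [4, 5, -3] -> [4, 5]
  drop -3 from [2, -3, 5] -> [2, 5]
  satisfied 1 clause(s); 4 remain; assigned so far: [3]
unit clause [-4] forces x4=F; simplify:
  drop 4 from [4, 5] -> [5]
  satisfied 1 clause(s); 3 remain; assigned so far: [3, 4]
unit clause [5] forces x5=T; simplify:
  satisfied 3 clause(s); 0 remain; assigned so far: [3, 4, 5]

Answer: x3=T x4=F x5=T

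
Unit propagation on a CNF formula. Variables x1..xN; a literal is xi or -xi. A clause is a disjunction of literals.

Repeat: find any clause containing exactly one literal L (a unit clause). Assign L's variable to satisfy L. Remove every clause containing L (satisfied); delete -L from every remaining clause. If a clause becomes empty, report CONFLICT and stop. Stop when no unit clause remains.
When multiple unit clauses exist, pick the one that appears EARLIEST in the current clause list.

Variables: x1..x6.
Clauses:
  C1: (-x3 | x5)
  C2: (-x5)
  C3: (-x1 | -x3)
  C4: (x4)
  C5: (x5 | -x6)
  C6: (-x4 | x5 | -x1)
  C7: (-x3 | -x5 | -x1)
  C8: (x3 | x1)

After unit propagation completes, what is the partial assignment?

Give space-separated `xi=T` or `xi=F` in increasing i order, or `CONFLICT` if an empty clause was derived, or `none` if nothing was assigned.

unit clause [-5] forces x5=F; simplify:
  drop 5 from [-3, 5] -> [-3]
  drop 5 from [5, -6] -> [-6]
  drop 5 from [-4, 5, -1] -> [-4, -1]
  satisfied 2 clause(s); 6 remain; assigned so far: [5]
unit clause [-3] forces x3=F; simplify:
  drop 3 from [3, 1] -> [1]
  satisfied 2 clause(s); 4 remain; assigned so far: [3, 5]
unit clause [4] forces x4=T; simplify:
  drop -4 from [-4, -1] -> [-1]
  satisfied 1 clause(s); 3 remain; assigned so far: [3, 4, 5]
unit clause [-6] forces x6=F; simplify:
  satisfied 1 clause(s); 2 remain; assigned so far: [3, 4, 5, 6]
unit clause [-1] forces x1=F; simplify:
  drop 1 from [1] -> [] (empty!)
  satisfied 1 clause(s); 1 remain; assigned so far: [1, 3, 4, 5, 6]
CONFLICT (empty clause)

Answer: CONFLICT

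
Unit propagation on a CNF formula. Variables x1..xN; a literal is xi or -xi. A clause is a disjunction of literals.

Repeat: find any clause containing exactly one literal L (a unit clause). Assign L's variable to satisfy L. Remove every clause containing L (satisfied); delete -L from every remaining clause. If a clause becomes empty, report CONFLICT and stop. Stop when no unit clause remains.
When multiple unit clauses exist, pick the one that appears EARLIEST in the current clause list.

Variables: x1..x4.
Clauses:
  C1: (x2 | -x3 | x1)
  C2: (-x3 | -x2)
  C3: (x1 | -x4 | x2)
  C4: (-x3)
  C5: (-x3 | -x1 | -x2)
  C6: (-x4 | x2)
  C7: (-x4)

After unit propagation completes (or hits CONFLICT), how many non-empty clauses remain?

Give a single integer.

unit clause [-3] forces x3=F; simplify:
  satisfied 4 clause(s); 3 remain; assigned so far: [3]
unit clause [-4] forces x4=F; simplify:
  satisfied 3 clause(s); 0 remain; assigned so far: [3, 4]

Answer: 0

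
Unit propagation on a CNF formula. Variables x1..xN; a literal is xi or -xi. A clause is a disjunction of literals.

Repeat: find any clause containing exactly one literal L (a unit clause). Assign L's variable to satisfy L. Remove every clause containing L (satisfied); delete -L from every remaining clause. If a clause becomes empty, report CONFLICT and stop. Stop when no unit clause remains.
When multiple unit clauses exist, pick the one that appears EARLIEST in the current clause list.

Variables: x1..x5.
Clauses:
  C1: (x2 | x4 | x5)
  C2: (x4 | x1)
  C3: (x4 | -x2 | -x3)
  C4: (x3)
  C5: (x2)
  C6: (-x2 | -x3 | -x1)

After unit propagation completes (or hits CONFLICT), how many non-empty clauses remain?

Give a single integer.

Answer: 0

Derivation:
unit clause [3] forces x3=T; simplify:
  drop -3 from [4, -2, -3] -> [4, -2]
  drop -3 from [-2, -3, -1] -> [-2, -1]
  satisfied 1 clause(s); 5 remain; assigned so far: [3]
unit clause [2] forces x2=T; simplify:
  drop -2 from [4, -2] -> [4]
  drop -2 from [-2, -1] -> [-1]
  satisfied 2 clause(s); 3 remain; assigned so far: [2, 3]
unit clause [4] forces x4=T; simplify:
  satisfied 2 clause(s); 1 remain; assigned so far: [2, 3, 4]
unit clause [-1] forces x1=F; simplify:
  satisfied 1 clause(s); 0 remain; assigned so far: [1, 2, 3, 4]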